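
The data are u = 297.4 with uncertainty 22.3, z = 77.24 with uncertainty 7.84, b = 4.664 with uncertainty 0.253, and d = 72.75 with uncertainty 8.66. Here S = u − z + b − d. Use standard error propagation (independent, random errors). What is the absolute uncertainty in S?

25.2

Absolute uncertainties add in quadrature for a linear combination:
  (δu)² = 497;  (δz)² = 61.5;  (δb)² = 0.0640;  (δd)² = 75.0
δS = √(634) = 25.2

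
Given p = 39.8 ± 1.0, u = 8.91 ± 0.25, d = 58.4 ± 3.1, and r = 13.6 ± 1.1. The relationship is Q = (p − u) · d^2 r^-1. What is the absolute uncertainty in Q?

Let w = p − u = 30.9. δw = √(δp² + δu²) = √(1.00 + 0.0625) = 1.03, so δw/w = 0.0334.
Q is then a monomial in w, d, r:
δQ/Q = √((δw/w)² + (2·δd/d)² + (-1·δr/r)²) = √(0.00111 + 0.0113 + 0.00654) = 0.138
Q = 7750, so δQ = 0.138 × 7750 = 1070.

1070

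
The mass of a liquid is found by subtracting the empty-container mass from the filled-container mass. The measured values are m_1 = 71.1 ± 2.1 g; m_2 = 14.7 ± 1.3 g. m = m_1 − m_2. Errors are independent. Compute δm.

Absolute uncertainties add in quadrature for a linear combination:
  (δm_1)² = 4.41;  (δm_2)² = 1.69
δm = √(6.10) = 2.47 g

2.47 g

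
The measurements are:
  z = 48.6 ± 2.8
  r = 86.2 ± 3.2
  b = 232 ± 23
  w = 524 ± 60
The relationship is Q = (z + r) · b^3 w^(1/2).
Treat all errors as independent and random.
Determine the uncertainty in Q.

Let u = z + r = 135. δu = √(δz² + δr²) = √(7.84 + 10.2) = 4.25, so δu/u = 0.0315.
Q is then a monomial in u, b, w:
δQ/Q = √((δu/u)² + (3·δb/b)² + (½·δw/w)²) = √(0.000995 + 0.0885 + 0.00328) = 0.305
Q = 3.85e+10, so δQ = 0.305 × 3.85e+10 = 1.17e+10.

1.17e+10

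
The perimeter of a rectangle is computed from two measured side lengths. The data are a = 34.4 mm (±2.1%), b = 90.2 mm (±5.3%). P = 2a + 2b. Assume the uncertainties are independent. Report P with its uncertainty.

Each term contributes (cᵢ δxᵢ)² to (δP)²:
  (2·δa)² = 2.09;  (2·δb)² = 91.4
δP = √(93.5) = 9.67 mm
P = 249 mm.

249 ± 9.67 mm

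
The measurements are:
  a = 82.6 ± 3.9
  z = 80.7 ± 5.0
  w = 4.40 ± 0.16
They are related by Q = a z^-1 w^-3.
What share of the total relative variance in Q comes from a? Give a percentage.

12.4%

(δQ/Q)² = (1·δa/a)² + (-1·δz/z)² + (-3·δw/w)²
  a term: (1×0.0472)² = 0.00223
  z term: (-1×0.0620)² = 0.00384
  w term: (-3×0.0364)² = 0.0119
Total = 0.0180. Share from a = 0.00223/0.0180 = 0.124.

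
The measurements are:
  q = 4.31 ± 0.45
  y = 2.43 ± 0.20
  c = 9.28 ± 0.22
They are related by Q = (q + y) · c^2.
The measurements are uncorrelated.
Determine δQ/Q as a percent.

Let u = q + y = 6.74. δu = √(δq² + δy²) = √(0.203 + 0.0400) = 0.492, so δu/u = 0.0731.
Q is then a monomial in u, c:
δQ/Q = √((δu/u)² + (2·δc/c)²) = √(0.00534 + 0.00225) = 0.0871

8.71%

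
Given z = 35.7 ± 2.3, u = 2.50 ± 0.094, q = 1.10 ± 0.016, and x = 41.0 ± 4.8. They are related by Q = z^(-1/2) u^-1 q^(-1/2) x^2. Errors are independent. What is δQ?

25.7

Q is a product of powers, so relative uncertainties combine in quadrature:
  (−½·δz/z)² = (-0.5×0.0644)² = 0.00104;  (-1·δu/u)² = (-1×0.0376)² = 0.00141;  (−½·δq/q)² = (-0.5×0.0145)² = 5.29e-05;  (2·δx/x)² = (2×0.117)² = 0.0548
δQ/Q = √(0.0573) = 0.239
Q = 107, so δQ = 0.239 × 107 = 25.7.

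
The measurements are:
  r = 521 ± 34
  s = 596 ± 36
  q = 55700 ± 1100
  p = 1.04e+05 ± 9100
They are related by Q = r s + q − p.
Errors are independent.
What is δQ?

Let w = r·s = 3.11e+05. δw/w = √((1·δr/r)² + (1·δs/s)²) = √(0.00426 + 0.00365) = 0.0889, so δw = 27600.
Q = w + q − p: δQ = √(δw² + δq² + δp²) = √(7.62e+08 + 1.21e+06 + 8.28e+07) = 29100

29100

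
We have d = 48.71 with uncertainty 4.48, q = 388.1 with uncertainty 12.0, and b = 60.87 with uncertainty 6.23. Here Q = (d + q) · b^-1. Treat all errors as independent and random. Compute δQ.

Let u = d + q = 436.8. δu = √(δd² + δq²) = √(20.1 + 144) = 12.8, so δu/u = 0.0293.
Q is then a monomial in u, b:
δQ/Q = √((δu/u)² + (-1·δb/b)²) = √(0.000860 + 0.0105) = 0.106
Q = 7.176, so δQ = 0.106 × 7.176 = 0.764.

0.764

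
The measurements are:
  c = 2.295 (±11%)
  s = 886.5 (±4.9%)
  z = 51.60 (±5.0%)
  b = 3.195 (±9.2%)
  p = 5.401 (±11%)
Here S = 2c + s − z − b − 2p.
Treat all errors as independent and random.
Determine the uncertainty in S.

43.5

Each term contributes (cᵢ δxᵢ)² to (δS)²:
  (2·δc)² = 0.255;  (δs)² = 1890;  (δz)² = 6.66;  (δb)² = 0.0864;  (2·δp)² = 1.41
δS = √(1900) = 43.5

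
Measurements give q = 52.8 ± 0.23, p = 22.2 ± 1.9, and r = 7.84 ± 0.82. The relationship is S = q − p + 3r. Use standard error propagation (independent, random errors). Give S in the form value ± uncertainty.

Sums and differences: (δS)² = Σ (cᵢ δxᵢ)².
  (δq)² = 0.0529;  (δp)² = 3.61;  (3·δr)² = 6.05
δS = √(9.71) = 3.12
S = 54.1.

54.1 ± 3.12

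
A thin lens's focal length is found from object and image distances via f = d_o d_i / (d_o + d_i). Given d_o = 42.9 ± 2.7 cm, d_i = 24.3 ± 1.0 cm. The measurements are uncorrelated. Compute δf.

∂f/∂d_o = (d_i/(d_o+d_i))² = 0.131;  ∂f/∂d_i = (d_o/(d_o+d_i))² = 0.408
δf = √((∂f/∂d_o · δd_o)² + (∂f/∂d_i · δd_i)²) = √(0.125 + 0.166) = 0.539 cm

0.539 cm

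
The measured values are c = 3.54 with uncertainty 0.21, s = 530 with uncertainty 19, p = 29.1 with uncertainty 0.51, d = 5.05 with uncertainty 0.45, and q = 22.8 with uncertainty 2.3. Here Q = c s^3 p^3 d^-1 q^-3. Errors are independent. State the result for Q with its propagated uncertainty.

(2.17 ± 0.743) × 10^8

For a monomial Q ∝ c, s^3, p^3, d^-1, q^-3, fractional errors add in quadrature:
  (1·δc/c)² = (1×0.0593)² = 0.00352;  (3·δs/s)² = (3×0.0358)² = 0.0116;  (3·δp/p)² = (3×0.0175)² = 0.00276;  (-1·δd/d)² = (-1×0.0891)² = 0.00794;  (-3·δq/q)² = (-3×0.101)² = 0.0916
δQ/Q = √(0.117) = 0.343
Q = 2.17e+08, so δQ = 0.343 × 2.17e+08 = 7.43e+07.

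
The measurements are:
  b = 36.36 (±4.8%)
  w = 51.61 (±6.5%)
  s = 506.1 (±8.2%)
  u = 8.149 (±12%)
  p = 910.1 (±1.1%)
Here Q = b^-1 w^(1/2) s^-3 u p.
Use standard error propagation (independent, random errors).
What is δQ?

Since Q is a product/quotient, work with relative uncertainties:
  (-1·δb/b)² = (-1×0.0480)² = 0.00230;  (½·δw/w)² = (0.5×0.0650)² = 0.00106;  (-3·δs/s)² = (-3×0.0820)² = 0.0605;  (1·δu/u)² = (1×0.120)² = 0.0144;  (1·δp/p)² = (1×0.0110)² = 0.000121
δQ/Q = √(0.0784) = 0.280
Q = 1.13e-05, so δQ = 0.280 × 1.13e-05 = 3.17e-06.

3.17e-06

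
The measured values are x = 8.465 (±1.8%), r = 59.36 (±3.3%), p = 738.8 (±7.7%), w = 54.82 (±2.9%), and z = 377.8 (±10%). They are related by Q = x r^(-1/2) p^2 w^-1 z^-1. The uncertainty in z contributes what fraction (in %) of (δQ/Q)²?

28.4%

(δQ/Q)² = (1·δx/x)² + (−½·δr/r)² + (2·δp/p)² + (-1·δw/w)² + (-1·δz/z)²
  x term: (1×0.0180)² = 0.000324
  r term: (-0.5×0.0330)² = 0.000272
  p term: (2×0.0770)² = 0.0237
  w term: (-1×0.0290)² = 0.000841
  z term: (-1×0.100)² = 0.0100
Total = 0.0352. Share from z = 0.0100/0.0352 = 0.284.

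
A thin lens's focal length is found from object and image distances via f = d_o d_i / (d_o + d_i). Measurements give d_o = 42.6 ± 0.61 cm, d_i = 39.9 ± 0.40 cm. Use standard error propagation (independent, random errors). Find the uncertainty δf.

∂f/∂d_o = (d_i/(d_o+d_i))² = 0.234;  ∂f/∂d_i = (d_o/(d_o+d_i))² = 0.267
δf = √((∂f/∂d_o · δd_o)² + (∂f/∂d_i · δd_i)²) = √(0.0204 + 0.0114) = 0.178 cm

0.178 cm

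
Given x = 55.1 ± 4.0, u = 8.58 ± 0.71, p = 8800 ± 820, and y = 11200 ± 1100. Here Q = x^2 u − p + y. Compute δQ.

4560

Let w = x^2·u = 26000. δw/w = √((2·δx/x)² + (1·δu/u)²) = √(0.0211 + 0.00685) = 0.167, so δw = 4350.
Q = w − p + y: δQ = √(δw² + δp² + δy²) = √(1.9e+07 + 6.72e+05 + 1.21e+06) = 4560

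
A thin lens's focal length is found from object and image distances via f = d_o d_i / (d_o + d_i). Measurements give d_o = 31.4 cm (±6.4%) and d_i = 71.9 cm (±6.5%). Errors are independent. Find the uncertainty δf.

1.07 cm

∂f/∂d_o = (d_i/(d_o+d_i))² = 0.484;  ∂f/∂d_i = (d_o/(d_o+d_i))² = 0.0924
δf = √((∂f/∂d_o · δd_o)² + (∂f/∂d_i · δd_i)²) = √(0.948 + 0.186) = 1.07 cm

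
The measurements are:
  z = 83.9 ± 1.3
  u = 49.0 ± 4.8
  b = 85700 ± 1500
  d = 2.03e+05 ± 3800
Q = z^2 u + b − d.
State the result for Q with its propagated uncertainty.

Let p = z^2·u = 3.45e+05. δp/p = √((2·δz/z)² + (1·δu/u)²) = √(0.000960 + 0.00960) = 0.103, so δp = 35400.
Q = p + b − d: δQ = √(δp² + δb² + δd²) = √(1.26e+09 + 2.25e+06 + 1.44e+07) = 35700
Q = 2.28e+05.

(2.28 ± 0.357) × 10^5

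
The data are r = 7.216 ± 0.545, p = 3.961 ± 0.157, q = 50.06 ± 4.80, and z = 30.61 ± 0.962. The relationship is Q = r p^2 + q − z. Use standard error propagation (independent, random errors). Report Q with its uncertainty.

Let w = r·p^2 = 113.2. δw/w = √((1·δr/r)² + (2·δp/p)²) = √(0.00570 + 0.00628) = 0.109, so δw = 12.4.
Q = w + q − z: δQ = √(δw² + δq² + δz²) = √(154 + 23.0 + 0.925) = 13.3
Q = 132.7.

132.7 ± 13.3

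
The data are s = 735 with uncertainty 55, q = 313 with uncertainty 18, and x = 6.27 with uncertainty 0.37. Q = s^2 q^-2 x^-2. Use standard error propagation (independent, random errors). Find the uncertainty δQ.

0.0312

Q is a product of powers, so relative uncertainties combine in quadrature:
  (2·δs/s)² = (2×0.0748)² = 0.0224;  (-2·δq/q)² = (-2×0.0575)² = 0.0132;  (-2·δx/x)² = (-2×0.0590)² = 0.0139
δQ/Q = √(0.0496) = 0.223
Q = 0.140, so δQ = 0.223 × 0.140 = 0.0312.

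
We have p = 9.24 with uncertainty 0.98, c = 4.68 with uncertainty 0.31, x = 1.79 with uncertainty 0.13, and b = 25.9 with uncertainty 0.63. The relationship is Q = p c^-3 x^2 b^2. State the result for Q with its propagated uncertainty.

Q is a product of powers, so relative uncertainties combine in quadrature:
  (1·δp/p)² = (1×0.106)² = 0.0112;  (-3·δc/c)² = (-3×0.0662)² = 0.0395;  (2·δx/x)² = (2×0.0726)² = 0.0211;  (2·δb/b)² = (2×0.0243)² = 0.00237
δQ/Q = √(0.0742) = 0.272
Q = 194, so δQ = 0.272 × 194 = 52.8.

194 ± 52.8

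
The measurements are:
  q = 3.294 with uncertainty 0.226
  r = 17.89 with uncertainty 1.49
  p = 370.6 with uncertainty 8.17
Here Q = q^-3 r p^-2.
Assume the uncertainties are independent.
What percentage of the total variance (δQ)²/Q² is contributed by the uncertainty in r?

13.5%

(δQ/Q)² = (-3·δq/q)² + (1·δr/r)² + (-2·δp/p)²
  q term: (-3×0.0686)² = 0.0424
  r term: (1×0.0833)² = 0.00694
  p term: (-2×0.0220)² = 0.00194
Total = 0.0512. Share from r = 0.00694/0.0512 = 0.135.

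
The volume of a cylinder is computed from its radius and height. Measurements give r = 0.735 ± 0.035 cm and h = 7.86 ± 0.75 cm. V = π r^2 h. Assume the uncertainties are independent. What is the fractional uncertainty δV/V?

0.135

For a monomial V ∝ r^2, h, fractional errors add in quadrature:
  (2·δr/r)² = (2×0.0476)² = 0.00907;  (1·δh/h)² = (1×0.0954)² = 0.00910
δV/V = √(0.0182) = 0.135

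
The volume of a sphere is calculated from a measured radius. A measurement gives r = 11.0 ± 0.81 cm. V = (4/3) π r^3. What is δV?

1230 cm^3

V ∝ r^3, so δV/V = |3| · δr/r = 3 × 0.0736 = 0.221.
V = 5580 cm^3, so δV = 0.221 × 5580 = 1230 cm^3.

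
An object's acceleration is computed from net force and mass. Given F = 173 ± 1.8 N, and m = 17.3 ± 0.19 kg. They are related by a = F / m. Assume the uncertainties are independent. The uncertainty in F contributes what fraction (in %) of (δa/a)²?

47.3%

(δa/a)² = (1·δF/F)² + (-1·δm/m)²
  F term: (1×0.0104)² = 0.000108
  m term: (-1×0.0110)² = 0.000121
Total = 0.000229. Share from F = 0.000108/0.000229 = 0.473.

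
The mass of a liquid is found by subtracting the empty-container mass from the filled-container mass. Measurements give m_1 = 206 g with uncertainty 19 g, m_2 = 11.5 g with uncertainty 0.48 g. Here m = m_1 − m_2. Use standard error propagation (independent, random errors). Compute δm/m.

Each term contributes (cᵢ δxᵢ)² to (δm)²:
  (δm_1)² = 361;  (δm_2)² = 0.230
δm = √(361) = 19.0 g
m = 194 g, so δm/m = 19.0/194 = 0.0977.

0.0977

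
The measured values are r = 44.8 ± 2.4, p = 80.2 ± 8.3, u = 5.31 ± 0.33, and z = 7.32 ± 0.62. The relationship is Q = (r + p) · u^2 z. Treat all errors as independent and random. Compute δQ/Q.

Let w = r + p = 125. δw = √(δr² + δp²) = √(5.76 + 68.9) = 8.64, so δw/w = 0.0691.
Q is then a monomial in w, u, z:
δQ/Q = √((δw/w)² + (2·δu/u)² + (1·δz/z)²) = √(0.00478 + 0.0154 + 0.00717) = 0.166

0.166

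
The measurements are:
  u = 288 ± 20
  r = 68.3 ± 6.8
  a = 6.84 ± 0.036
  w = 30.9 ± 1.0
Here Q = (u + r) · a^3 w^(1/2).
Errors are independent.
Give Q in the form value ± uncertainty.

(6.34 ± 0.402) × 10^5

Let h = u + r = 356. δh = √(δu² + δr²) = √(400 + 46.2) = 21.1, so δh/h = 0.0593.
Q is then a monomial in h, a, w:
δQ/Q = √((δh/h)² + (3·δa/a)² + (½·δw/w)²) = √(0.00352 + 0.000249 + 0.000262) = 0.0635
Q = 6.34e+05, so δQ = 0.0635 × 6.34e+05 = 40200.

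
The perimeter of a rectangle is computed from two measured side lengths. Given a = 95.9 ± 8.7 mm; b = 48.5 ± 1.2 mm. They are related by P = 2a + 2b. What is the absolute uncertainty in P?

Absolute uncertainties add in quadrature for a linear combination:
  (2·δa)² = 303;  (2·δb)² = 5.76
δP = √(309) = 17.6 mm

17.6 mm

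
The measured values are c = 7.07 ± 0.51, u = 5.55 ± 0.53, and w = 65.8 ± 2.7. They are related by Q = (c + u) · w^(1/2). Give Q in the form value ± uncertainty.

102 ± 6.33

Let h = c + u = 12.6. δh = √(δc² + δu²) = √(0.260 + 0.281) = 0.736, so δh/h = 0.0583.
Q is then a monomial in h, w:
δQ/Q = √((δh/h)² + (½·δw/w)²) = √(0.00340 + 0.000421) = 0.0618
Q = 102, so δQ = 0.0618 × 102 = 6.33.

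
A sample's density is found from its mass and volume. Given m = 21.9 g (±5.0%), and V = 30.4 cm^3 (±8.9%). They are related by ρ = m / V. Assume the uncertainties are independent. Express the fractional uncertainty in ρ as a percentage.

10.2%

Relative error in a monomial: (δρ/ρ)² = Σ (nᵢ · δxᵢ/xᵢ)².
  (1·δm/m)² = (1×0.0500)² = 0.00250;  (-1·δV/V)² = (-1×0.0890)² = 0.00792
δρ/ρ = √(0.0104) = 0.102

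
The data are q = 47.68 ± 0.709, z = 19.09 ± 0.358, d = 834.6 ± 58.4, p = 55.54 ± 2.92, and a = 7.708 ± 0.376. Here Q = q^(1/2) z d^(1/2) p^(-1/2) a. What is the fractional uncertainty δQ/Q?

Each factor contributes (exponent × relative error)² to (δQ/Q)²:
  (½·δq/q)² = (0.5×0.0149)² = 5.53e-05;  (1·δz/z)² = (1×0.0188)² = 0.000352;  (½·δd/d)² = (0.5×0.0700)² = 0.00122;  (−½·δp/p)² = (-0.5×0.0526)² = 0.000691;  (1·δa/a)² = (1×0.0488)² = 0.00238
δQ/Q = √(0.00470) = 0.0686

0.0686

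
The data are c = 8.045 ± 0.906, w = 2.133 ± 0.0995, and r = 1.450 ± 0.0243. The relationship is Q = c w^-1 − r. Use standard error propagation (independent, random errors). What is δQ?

Let p = c·w^-1 = 3.772. δp/p = √((1·δc/c)² + (-1·δw/w)²) = √(0.0127 + 0.00218) = 0.122, so δp = 0.460.
Q = p − r: δQ = √(δp² + δr²) = √(0.211 + 0.000590) = 0.460

0.460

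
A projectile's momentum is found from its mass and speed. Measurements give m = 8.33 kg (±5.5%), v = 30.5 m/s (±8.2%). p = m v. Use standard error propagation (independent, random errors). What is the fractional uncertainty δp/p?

Products/powers → add relative errors in quadrature, weighted by exponent:
  (1·δm/m)² = (1×0.0550)² = 0.00302;  (1·δv/v)² = (1×0.0820)² = 0.00672
δp/p = √(0.00975) = 0.0987

0.0987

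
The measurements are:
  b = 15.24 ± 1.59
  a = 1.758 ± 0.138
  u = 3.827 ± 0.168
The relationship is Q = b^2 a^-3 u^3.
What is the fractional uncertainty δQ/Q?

0.341

For a monomial Q ∝ b^2, a^-3, u^3, fractional errors add in quadrature:
  (2·δb/b)² = (2×0.104)² = 0.0435;  (-3·δa/a)² = (-3×0.0785)² = 0.0555;  (3·δu/u)² = (3×0.0439)² = 0.0173
δQ/Q = √(0.116) = 0.341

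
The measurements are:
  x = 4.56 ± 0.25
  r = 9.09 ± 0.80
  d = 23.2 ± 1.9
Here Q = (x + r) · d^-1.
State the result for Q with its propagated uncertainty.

0.588 ± 0.0602

Let u = x + r = 13.6. δu = √(δx² + δr²) = √(0.0625 + 0.640) = 0.838, so δu/u = 0.0614.
Q is then a monomial in u, d:
δQ/Q = √((δu/u)² + (-1·δd/d)²) = √(0.00377 + 0.00671) = 0.102
Q = 0.588, so δQ = 0.102 × 0.588 = 0.0602.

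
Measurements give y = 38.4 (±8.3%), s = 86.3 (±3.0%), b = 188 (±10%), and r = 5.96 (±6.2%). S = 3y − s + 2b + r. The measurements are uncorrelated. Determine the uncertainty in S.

Absolute uncertainties add in quadrature for a linear combination:
  (3·δy)² = 91.4;  (δs)² = 6.70;  (2·δb)² = 1410;  (δr)² = 0.137
δS = √(1510) = 38.9

38.9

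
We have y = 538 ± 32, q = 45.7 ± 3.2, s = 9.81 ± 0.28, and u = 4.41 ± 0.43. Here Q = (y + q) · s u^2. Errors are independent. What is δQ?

Let w = y + q = 584. δw = √(δy² + δq²) = √(1020 + 10.2) = 32.2, so δw/w = 0.0551.
Q is then a monomial in w, s, u:
δQ/Q = √((δw/w)² + (1·δs/s)² + (2·δu/u)²) = √(0.00304 + 0.000815 + 0.0380) = 0.205
Q = 1.11e+05, so δQ = 0.205 × 1.11e+05 = 22800.

22800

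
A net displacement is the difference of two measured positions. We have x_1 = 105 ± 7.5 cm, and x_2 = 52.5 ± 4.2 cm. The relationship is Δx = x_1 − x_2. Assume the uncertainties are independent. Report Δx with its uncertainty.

52.5 ± 8.60 cm

Δx is a linear combination, so absolute uncertainties add in quadrature:
  (δx_1)² = 56.2;  (δx_2)² = 17.6
δΔx = √(73.9) = 8.60 cm
Δx = 52.5 cm.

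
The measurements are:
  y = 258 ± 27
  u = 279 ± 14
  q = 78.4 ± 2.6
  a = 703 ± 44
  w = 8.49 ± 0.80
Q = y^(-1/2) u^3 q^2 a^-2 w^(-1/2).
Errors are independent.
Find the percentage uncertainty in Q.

21.8%

Relative error in a monomial: (δQ/Q)² = Σ (nᵢ · δxᵢ/xᵢ)².
  (−½·δy/y)² = (-0.5×0.105)² = 0.00274;  (3·δu/u)² = (3×0.0502)² = 0.0227;  (2·δq/q)² = (2×0.0332)² = 0.00440;  (-2·δa/a)² = (-2×0.0626)² = 0.0157;  (−½·δw/w)² = (-0.5×0.0942)² = 0.00222
δQ/Q = √(0.0477) = 0.218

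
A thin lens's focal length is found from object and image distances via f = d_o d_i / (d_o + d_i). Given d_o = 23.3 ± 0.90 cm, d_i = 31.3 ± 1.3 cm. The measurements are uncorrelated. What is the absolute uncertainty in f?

0.379 cm

∂f/∂d_o = (d_i/(d_o+d_i))² = 0.329;  ∂f/∂d_i = (d_o/(d_o+d_i))² = 0.182
δf = √((∂f/∂d_o · δd_o)² + (∂f/∂d_i · δd_i)²) = √(0.0875 + 0.0560) = 0.379 cm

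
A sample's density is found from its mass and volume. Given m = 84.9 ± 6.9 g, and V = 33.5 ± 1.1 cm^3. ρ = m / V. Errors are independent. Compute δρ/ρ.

Since ρ is a product/quotient, work with relative uncertainties:
  (1·δm/m)² = (1×0.0813)² = 0.00661;  (-1·δV/V)² = (-1×0.0328)² = 0.00108
δρ/ρ = √(0.00768) = 0.0877

0.0877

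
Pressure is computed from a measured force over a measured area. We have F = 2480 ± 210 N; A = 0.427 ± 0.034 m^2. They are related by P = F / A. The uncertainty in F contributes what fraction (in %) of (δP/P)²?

(δP/P)² = (1·δF/F)² + (-1·δA/A)²
  F term: (1×0.0847)² = 0.00717
  A term: (-1×0.0796)² = 0.00634
Total = 0.0135. Share from F = 0.00717/0.0135 = 0.531.

53.1%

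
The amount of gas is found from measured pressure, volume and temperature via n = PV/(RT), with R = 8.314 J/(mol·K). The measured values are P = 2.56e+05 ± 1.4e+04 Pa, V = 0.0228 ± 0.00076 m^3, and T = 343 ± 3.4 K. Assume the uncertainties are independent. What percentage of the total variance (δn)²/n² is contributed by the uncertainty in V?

26.5%

(δn/n)² = (1·δP/P)² + (1·δV/V)² + (-1·δT/T)²
  P term: (1×0.0547)² = 0.00299
  V term: (1×0.0333)² = 0.00111
  T term: (-1×0.00991)² = 9.83e-05
Total = 0.00420. Share from V = 0.00111/0.00420 = 0.265.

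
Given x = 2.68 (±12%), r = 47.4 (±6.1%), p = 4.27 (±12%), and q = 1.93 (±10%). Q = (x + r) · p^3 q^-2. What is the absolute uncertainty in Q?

435

Let u = x + r = 50.1. δu = √(δx² + δr²) = √(0.103 + 8.36) = 2.91, so δu/u = 0.0581.
Q is then a monomial in u, p, q:
δQ/Q = √((δu/u)² + (3·δp/p)² + (-2·δq/q)²) = √(0.00337 + 0.130 + 0.0400) = 0.416
Q = 1050, so δQ = 0.416 × 1050 = 435.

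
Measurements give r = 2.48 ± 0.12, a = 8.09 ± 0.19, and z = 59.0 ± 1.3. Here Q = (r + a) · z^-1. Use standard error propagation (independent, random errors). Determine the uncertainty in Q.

Let u = r + a = 10.6. δu = √(δr² + δa²) = √(0.0144 + 0.0361) = 0.225, so δu/u = 0.0213.
Q is then a monomial in u, z:
δQ/Q = √((δu/u)² + (-1·δz/z)²) = √(0.000452 + 0.000485) = 0.0306
Q = 0.179, so δQ = 0.0306 × 0.179 = 0.00549.

0.00549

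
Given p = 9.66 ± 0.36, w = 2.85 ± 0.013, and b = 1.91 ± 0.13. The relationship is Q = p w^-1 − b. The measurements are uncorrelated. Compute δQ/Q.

Let h = p·w^-1 = 3.39. δh/h = √((1·δp/p)² + (-1·δw/w)²) = √(0.00139 + 2.08e-05) = 0.0375, so δh = 0.127.
Q = h − b: δQ = √(δh² + δb²) = √(0.0162 + 0.0169) = 0.182
Q = 1.48, so δQ/Q = 0.182/1.48 = 0.123.

0.123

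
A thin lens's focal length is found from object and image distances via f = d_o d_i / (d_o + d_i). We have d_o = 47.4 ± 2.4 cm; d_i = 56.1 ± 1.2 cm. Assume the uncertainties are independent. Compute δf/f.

0.0291

∂f/∂d_o = (d_i/(d_o+d_i))² = 0.294;  ∂f/∂d_i = (d_o/(d_o+d_i))² = 0.210
δf = √((∂f/∂d_o · δd_o)² + (∂f/∂d_i · δd_i)²) = √(0.497 + 0.0633) = 0.749 cm
f = 25.7 cm, so δf/f = 0.749/25.7 = 0.0291.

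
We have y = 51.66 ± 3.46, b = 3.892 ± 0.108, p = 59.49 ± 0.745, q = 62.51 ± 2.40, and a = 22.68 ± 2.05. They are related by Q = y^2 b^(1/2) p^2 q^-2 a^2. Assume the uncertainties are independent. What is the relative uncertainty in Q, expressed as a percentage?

23.9%

Each factor contributes (exponent × relative error)² to (δQ/Q)²:
  (2·δy/y)² = (2×0.0670)² = 0.0179;  (½·δb/b)² = (0.5×0.0277)² = 0.000193;  (2·δp/p)² = (2×0.0125)² = 0.000627;  (-2·δq/q)² = (-2×0.0384)² = 0.00590;  (2·δa/a)² = (2×0.0904)² = 0.0327
δQ/Q = √(0.0573) = 0.239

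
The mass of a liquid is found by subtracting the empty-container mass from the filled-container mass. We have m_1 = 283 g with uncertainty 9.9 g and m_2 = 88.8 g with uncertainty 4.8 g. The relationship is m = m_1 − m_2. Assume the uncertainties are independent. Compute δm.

11.0 g

Sums and differences: (δm)² = Σ (cᵢ δxᵢ)².
  (δm_1)² = 98.0;  (δm_2)² = 23.0
δm = √(121) = 11.0 g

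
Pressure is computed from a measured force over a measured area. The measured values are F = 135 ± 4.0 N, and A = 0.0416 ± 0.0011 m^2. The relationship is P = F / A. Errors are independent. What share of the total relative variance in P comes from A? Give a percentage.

(δP/P)² = (1·δF/F)² + (-1·δA/A)²
  F term: (1×0.0296)² = 0.000878
  A term: (-1×0.0264)² = 0.000699
Total = 0.00158. Share from A = 0.000699/0.00158 = 0.443.

44.3%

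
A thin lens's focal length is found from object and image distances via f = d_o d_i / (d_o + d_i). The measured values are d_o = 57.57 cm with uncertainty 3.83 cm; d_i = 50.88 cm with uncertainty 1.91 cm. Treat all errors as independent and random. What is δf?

∂f/∂d_o = (d_i/(d_o+d_i))² = 0.220;  ∂f/∂d_i = (d_o/(d_o+d_i))² = 0.282
δf = √((∂f/∂d_o · δd_o)² + (∂f/∂d_i · δd_i)²) = √(0.711 + 0.290) = 1.00 cm

1.00 cm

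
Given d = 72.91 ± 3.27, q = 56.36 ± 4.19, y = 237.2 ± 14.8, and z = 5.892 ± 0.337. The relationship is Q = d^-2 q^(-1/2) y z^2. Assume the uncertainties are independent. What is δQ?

Products/powers → add relative errors in quadrature, weighted by exponent:
  (-2·δd/d)² = (-2×0.0448)² = 0.00805;  (−½·δq/q)² = (-0.5×0.0743)² = 0.00138;  (1·δy/y)² = (1×0.0624)² = 0.00389;  (2·δz/z)² = (2×0.0572)² = 0.0131
δQ/Q = √(0.0264) = 0.163
Q = 0.2063, so δQ = 0.163 × 0.2063 = 0.0335.

0.0335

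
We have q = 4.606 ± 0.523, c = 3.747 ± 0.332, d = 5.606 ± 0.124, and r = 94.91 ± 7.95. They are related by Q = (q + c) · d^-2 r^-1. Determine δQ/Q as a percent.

Let u = q + c = 8.353. δu = √(δq² + δc²) = √(0.274 + 0.110) = 0.619, so δu/u = 0.0742.
Q is then a monomial in u, d, r:
δQ/Q = √((δu/u)² + (-2·δd/d)² + (-1·δr/r)²) = √(0.00550 + 0.00196 + 0.00702) = 0.120

12.0%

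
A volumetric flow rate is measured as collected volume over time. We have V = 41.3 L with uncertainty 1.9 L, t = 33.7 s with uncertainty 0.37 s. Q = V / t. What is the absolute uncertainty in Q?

0.0580 L/s

Relative error in a monomial: (δQ/Q)² = Σ (nᵢ · δxᵢ/xᵢ)².
  (1·δV/V)² = (1×0.0460)² = 0.00212;  (-1·δt/t)² = (-1×0.0110)² = 0.000121
δQ/Q = √(0.00224) = 0.0473
Q = 1.23 L/s, so δQ = 0.0473 × 1.23 = 0.0580 L/s.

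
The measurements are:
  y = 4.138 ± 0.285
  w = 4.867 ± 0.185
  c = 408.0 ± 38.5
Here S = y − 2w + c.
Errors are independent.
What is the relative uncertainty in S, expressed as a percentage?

S is a linear combination, so absolute uncertainties add in quadrature:
  (δy)² = 0.0812;  (2·δw)² = 0.137;  (δc)² = 1480
δS = √(1480) = 38.5
S = 402.4, so δS/S = 38.5/402.4 = 0.0957.

9.57%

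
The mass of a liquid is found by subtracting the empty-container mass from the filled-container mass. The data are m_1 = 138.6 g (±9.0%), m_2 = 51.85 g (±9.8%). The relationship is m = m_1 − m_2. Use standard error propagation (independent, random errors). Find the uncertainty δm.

13.5 g

m is a linear combination, so absolute uncertainties add in quadrature:
  (δm_1)² = 156;  (δm_2)² = 25.8
δm = √(181) = 13.5 g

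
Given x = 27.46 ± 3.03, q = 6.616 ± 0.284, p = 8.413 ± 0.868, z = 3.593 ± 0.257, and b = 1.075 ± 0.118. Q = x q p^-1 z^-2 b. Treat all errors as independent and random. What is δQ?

Products/powers → add relative errors in quadrature, weighted by exponent:
  (1·δx/x)² = (1×0.110)² = 0.0122;  (1·δq/q)² = (1×0.0429)² = 0.00184;  (-1·δp/p)² = (-1×0.103)² = 0.0106;  (-2·δz/z)² = (-2×0.0715)² = 0.0205;  (1·δb/b)² = (1×0.110)² = 0.0120
δQ/Q = √(0.0572) = 0.239
Q = 1.798, so δQ = 0.239 × 1.798 = 0.430.

0.430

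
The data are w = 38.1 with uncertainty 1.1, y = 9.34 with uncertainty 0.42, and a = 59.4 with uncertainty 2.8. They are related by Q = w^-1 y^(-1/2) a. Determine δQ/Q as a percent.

Since Q is a product/quotient, work with relative uncertainties:
  (-1·δw/w)² = (-1×0.0289)² = 0.000834;  (−½·δy/y)² = (-0.5×0.0450)² = 0.000506;  (1·δa/a)² = (1×0.0471)² = 0.00222
δQ/Q = √(0.00356) = 0.0597

5.97%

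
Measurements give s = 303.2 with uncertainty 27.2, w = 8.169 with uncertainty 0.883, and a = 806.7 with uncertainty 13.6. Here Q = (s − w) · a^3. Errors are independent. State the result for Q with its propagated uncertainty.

(1.549 ± 0.163) × 10^11

Let u = s − w = 295.0. δu = √(δs² + δw²) = √(740 + 0.780) = 27.2, so δu/u = 0.0922.
Q is then a monomial in u, a:
δQ/Q = √((δu/u)² + (3·δa/a)²) = √(0.00851 + 0.00256) = 0.105
Q = 1.549e+11, so δQ = 0.105 × 1.549e+11 = 1.63e+10.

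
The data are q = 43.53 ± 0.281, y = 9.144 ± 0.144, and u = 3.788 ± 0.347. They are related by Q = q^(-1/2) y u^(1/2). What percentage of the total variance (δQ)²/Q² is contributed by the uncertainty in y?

10.5%

(δQ/Q)² = (−½·δq/q)² + (1·δy/y)² + (½·δu/u)²
  q term: (-0.5×0.00646)² = 1.04e-05
  y term: (1×0.0157)² = 0.000248
  u term: (0.5×0.0916)² = 0.00210
Total = 0.00236. Share from y = 0.000248/0.00236 = 0.105.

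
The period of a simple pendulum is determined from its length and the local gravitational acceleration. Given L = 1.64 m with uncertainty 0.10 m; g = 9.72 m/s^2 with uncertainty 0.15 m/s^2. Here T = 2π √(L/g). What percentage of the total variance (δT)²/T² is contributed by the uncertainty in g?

6.02%

(δT/T)² = (½·δL/L)² + (−½·δg/g)²
  L term: (0.5×0.0610)² = 0.000930
  g term: (-0.5×0.0154)² = 5.95e-05
Total = 0.000989. Share from g = 5.95e-05/0.000989 = 0.0602.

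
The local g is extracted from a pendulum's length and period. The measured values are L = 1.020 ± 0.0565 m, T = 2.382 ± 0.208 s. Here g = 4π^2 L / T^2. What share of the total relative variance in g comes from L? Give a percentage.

9.14%

(δg/g)² = (1·δL/L)² + (-2·δT/T)²
  L term: (1×0.0554)² = 0.00307
  T term: (-2×0.0873)² = 0.0305
Total = 0.0336. Share from L = 0.00307/0.0336 = 0.0914.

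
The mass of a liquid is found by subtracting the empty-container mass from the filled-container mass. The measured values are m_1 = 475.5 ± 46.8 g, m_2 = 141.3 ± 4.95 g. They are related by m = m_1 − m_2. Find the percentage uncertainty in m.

Absolute uncertainties add in quadrature for a linear combination:
  (δm_1)² = 2190;  (δm_2)² = 24.5
δm = √(2210) = 47.1 g
m = 334.2 g, so δm/m = 47.1/334.2 = 0.141.

14.1%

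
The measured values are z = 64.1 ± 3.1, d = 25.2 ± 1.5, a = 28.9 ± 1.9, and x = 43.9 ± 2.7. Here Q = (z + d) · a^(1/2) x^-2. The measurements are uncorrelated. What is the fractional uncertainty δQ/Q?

0.133

Let u = z + d = 89.3. δu = √(δz² + δd²) = √(9.61 + 2.25) = 3.44, so δu/u = 0.0386.
Q is then a monomial in u, a, x:
δQ/Q = √((δu/u)² + (½·δa/a)² + (-2·δx/x)²) = √(0.00149 + 0.00108 + 0.0151) = 0.133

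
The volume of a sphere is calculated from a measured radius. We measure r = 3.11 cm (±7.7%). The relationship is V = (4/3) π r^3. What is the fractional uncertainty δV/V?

0.231

Relative error in a monomial: (δV/V)² = Σ (nᵢ · δxᵢ/xᵢ)².
  (3·δr/r)² = (3×0.0770)² = 0.0534
δV/V = √(0.0534) = 0.231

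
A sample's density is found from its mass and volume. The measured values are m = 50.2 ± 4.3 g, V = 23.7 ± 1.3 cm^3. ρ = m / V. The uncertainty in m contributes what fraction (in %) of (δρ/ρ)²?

70.9%

(δρ/ρ)² = (1·δm/m)² + (-1·δV/V)²
  m term: (1×0.0857)² = 0.00734
  V term: (-1×0.0549)² = 0.00301
Total = 0.0103. Share from m = 0.00734/0.0103 = 0.709.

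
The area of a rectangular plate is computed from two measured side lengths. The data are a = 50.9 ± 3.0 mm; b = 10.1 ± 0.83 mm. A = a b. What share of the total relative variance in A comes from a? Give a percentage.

34.0%

(δA/A)² = (1·δa/a)² + (1·δb/b)²
  a term: (1×0.0589)² = 0.00347
  b term: (1×0.0822)² = 0.00675
Total = 0.0102. Share from a = 0.00347/0.0102 = 0.340.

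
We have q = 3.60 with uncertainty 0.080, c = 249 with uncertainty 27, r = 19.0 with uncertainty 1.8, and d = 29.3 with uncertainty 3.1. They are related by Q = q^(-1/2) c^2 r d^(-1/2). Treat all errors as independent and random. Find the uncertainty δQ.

Since Q is a product/quotient, work with relative uncertainties:
  (−½·δq/q)² = (-0.5×0.0222)² = 0.000123;  (2·δc/c)² = (2×0.108)² = 0.0470;  (1·δr/r)² = (1×0.0947)² = 0.00898;  (−½·δd/d)² = (-0.5×0.106)² = 0.00280
δQ/Q = √(0.0589) = 0.243
Q = 1.15e+05, so δQ = 0.243 × 1.15e+05 = 27800.

27800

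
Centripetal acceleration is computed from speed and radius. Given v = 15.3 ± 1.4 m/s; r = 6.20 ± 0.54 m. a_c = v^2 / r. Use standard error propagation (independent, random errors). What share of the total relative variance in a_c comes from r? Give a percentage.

18.5%

(δa_c/a_c)² = (2·δv/v)² + (-1·δr/r)²
  v term: (2×0.0915)² = 0.0335
  r term: (-1×0.0871)² = 0.00759
Total = 0.0411. Share from r = 0.00759/0.0411 = 0.185.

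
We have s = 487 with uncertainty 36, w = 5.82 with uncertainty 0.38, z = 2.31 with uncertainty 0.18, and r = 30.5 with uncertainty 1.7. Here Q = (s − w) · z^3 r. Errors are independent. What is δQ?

Let u = s − w = 481. δu = √(δs² + δw²) = √(1300 + 0.144) = 36.0, so δu/u = 0.0748.
Q is then a monomial in u, z, r:
δQ/Q = √((δu/u)² + (3·δz/z)² + (1·δr/r)²) = √(0.00560 + 0.0546 + 0.00311) = 0.252
Q = 1.81e+05, so δQ = 0.252 × 1.81e+05 = 45500.

45500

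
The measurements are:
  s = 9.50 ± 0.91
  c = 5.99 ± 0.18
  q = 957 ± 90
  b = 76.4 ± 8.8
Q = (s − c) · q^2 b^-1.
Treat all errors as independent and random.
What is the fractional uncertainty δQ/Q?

0.344

Let u = s − c = 3.51. δu = √(δs² + δc²) = √(0.828 + 0.0324) = 0.928, so δu/u = 0.264.
Q is then a monomial in u, q, b:
δQ/Q = √((δu/u)² + (2·δq/q)² + (-1·δb/b)²) = √(0.0698 + 0.0354 + 0.0133) = 0.344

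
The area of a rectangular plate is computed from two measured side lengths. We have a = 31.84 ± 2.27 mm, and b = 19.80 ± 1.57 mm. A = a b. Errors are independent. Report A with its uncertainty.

Since A is a product/quotient, work with relative uncertainties:
  (1·δa/a)² = (1×0.0713)² = 0.00508;  (1·δb/b)² = (1×0.0793)² = 0.00629
δA/A = √(0.0114) = 0.107
A = 630.4 mm^2, so δA = 0.107 × 630.4 = 67.2 mm^2.

630.4 ± 67.2 mm^2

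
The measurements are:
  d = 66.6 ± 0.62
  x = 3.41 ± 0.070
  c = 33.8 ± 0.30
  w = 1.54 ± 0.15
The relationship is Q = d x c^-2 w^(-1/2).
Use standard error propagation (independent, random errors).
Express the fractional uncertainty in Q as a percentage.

5.65%

For a monomial Q ∝ d, x, c^-2, w^(-1/2), fractional errors add in quadrature:
  (1·δd/d)² = (1×0.00931)² = 8.67e-05;  (1·δx/x)² = (1×0.0205)² = 0.000421;  (-2·δc/c)² = (-2×0.00888)² = 0.000315;  (−½·δw/w)² = (-0.5×0.0974)² = 0.00237
δQ/Q = √(0.00319) = 0.0565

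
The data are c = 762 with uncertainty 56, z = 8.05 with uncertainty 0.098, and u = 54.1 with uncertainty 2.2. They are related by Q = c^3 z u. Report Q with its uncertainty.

(1.93 ± 0.433) × 10^11

Relative error in a monomial: (δQ/Q)² = Σ (nᵢ · δxᵢ/xᵢ)².
  (3·δc/c)² = (3×0.0735)² = 0.0486;  (1·δz/z)² = (1×0.0122)² = 0.000148;  (1·δu/u)² = (1×0.0407)² = 0.00165
δQ/Q = √(0.0504) = 0.225
Q = 1.93e+11, so δQ = 0.225 × 1.93e+11 = 4.33e+10.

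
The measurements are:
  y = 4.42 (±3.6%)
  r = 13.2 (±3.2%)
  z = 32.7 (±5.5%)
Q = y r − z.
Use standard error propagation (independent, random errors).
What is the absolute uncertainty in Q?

Let p = y·r = 58.3. δp/p = √((1·δy/y)² + (1·δr/r)²) = √(0.00130 + 0.00102) = 0.0482, so δp = 2.81.
Q = p − z: δQ = √(δp² + δz²) = √(7.90 + 3.23) = 3.34

3.34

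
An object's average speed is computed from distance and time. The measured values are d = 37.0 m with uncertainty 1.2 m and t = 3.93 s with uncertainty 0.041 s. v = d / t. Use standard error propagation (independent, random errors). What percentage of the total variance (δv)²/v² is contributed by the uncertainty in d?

(δv/v)² = (1·δd/d)² + (-1·δt/t)²
  d term: (1×0.0324)² = 0.00105
  t term: (-1×0.0104)² = 0.000109
Total = 0.00116. Share from d = 0.00105/0.00116 = 0.906.

90.6%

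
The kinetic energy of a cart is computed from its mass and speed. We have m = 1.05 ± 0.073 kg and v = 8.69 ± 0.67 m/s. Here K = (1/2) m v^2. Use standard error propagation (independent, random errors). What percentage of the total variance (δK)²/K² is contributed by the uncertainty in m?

16.9%

(δK/K)² = (1·δm/m)² + (2·δv/v)²
  m term: (1×0.0695)² = 0.00483
  v term: (2×0.0771)² = 0.0238
Total = 0.0286. Share from m = 0.00483/0.0286 = 0.169.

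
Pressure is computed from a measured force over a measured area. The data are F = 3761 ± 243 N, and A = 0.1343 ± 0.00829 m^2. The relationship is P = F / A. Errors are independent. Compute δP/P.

Each factor contributes (exponent × relative error)² to (δP/P)²:
  (1·δF/F)² = (1×0.0646)² = 0.00417;  (-1·δA/A)² = (-1×0.0617)² = 0.00381
δP/P = √(0.00798) = 0.0894

0.0894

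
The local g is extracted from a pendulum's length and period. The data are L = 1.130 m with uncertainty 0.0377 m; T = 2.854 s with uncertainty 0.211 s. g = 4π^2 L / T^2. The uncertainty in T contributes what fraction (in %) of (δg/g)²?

95.2%

(δg/g)² = (1·δL/L)² + (-2·δT/T)²
  L term: (1×0.0334)² = 0.00111
  T term: (-2×0.0739)² = 0.0219
Total = 0.0230. Share from T = 0.0219/0.0230 = 0.952.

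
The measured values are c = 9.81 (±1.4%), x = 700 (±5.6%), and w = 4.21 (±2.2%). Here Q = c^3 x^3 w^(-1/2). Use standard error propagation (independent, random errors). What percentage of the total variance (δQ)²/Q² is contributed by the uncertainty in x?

93.7%

(δQ/Q)² = (3·δc/c)² + (3·δx/x)² + (−½·δw/w)²
  c term: (3×0.0140)² = 0.00176
  x term: (3×0.0560)² = 0.0282
  w term: (-0.5×0.0220)² = 0.000121
Total = 0.0301. Share from x = 0.0282/0.0301 = 0.937.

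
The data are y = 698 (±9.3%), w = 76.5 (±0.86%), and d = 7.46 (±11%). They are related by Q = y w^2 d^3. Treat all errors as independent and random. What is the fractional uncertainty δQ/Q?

0.343

Products/powers → add relative errors in quadrature, weighted by exponent:
  (1·δy/y)² = (1×0.0930)² = 0.00865;  (2·δw/w)² = (2×0.00860)² = 0.000296;  (3·δd/d)² = (3×0.110)² = 0.109
δQ/Q = √(0.118) = 0.343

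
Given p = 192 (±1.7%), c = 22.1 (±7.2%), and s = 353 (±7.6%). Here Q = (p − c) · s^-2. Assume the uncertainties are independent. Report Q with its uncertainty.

Let u = p − c = 170. δu = √(δp² + δc²) = √(10.7 + 2.53) = 3.63, so δu/u = 0.0214.
Q is then a monomial in u, s:
δQ/Q = √((δu/u)² + (-2·δs/s)²) = √(0.000457 + 0.0231) = 0.153
Q = 0.00136, so δQ = 0.153 × 0.00136 = 0.000209.

0.00136 ± 0.000209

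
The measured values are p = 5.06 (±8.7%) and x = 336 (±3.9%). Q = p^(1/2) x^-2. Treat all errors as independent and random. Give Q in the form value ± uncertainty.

(1.99 ± 0.178) × 10^-5

For a monomial Q ∝ p^(1/2), x^-2, fractional errors add in quadrature:
  (½·δp/p)² = (0.5×0.0870)² = 0.00189;  (-2·δx/x)² = (-2×0.0390)² = 0.00608
δQ/Q = √(0.00798) = 0.0893
Q = 1.99e-05, so δQ = 0.0893 × 1.99e-05 = 1.78e-06.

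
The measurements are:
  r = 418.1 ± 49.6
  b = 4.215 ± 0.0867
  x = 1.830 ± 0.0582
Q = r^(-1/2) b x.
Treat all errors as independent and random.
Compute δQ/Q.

0.0704

For a monomial Q ∝ r^(-1/2), b, x, fractional errors add in quadrature:
  (−½·δr/r)² = (-0.5×0.119)² = 0.00352;  (1·δb/b)² = (1×0.0206)² = 0.000423;  (1·δx/x)² = (1×0.0318)² = 0.00101
δQ/Q = √(0.00495) = 0.0704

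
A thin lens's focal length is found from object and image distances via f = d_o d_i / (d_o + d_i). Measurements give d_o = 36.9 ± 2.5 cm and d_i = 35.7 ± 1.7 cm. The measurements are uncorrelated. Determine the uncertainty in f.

∂f/∂d_o = (d_i/(d_o+d_i))² = 0.242;  ∂f/∂d_i = (d_o/(d_o+d_i))² = 0.258
δf = √((∂f/∂d_o · δd_o)² + (∂f/∂d_i · δd_i)²) = √(0.365 + 0.193) = 0.747 cm

0.747 cm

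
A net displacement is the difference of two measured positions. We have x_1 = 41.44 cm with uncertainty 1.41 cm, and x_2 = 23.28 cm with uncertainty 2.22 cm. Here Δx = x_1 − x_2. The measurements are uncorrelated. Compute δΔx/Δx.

For a sum/difference, combine absolute errors in quadrature:
  (δx_1)² = 1.99;  (δx_2)² = 4.93
δΔx = √(6.92) = 2.63 cm
Δx = 18.16 cm, so δΔx/Δx = 2.63/18.16 = 0.145.

0.145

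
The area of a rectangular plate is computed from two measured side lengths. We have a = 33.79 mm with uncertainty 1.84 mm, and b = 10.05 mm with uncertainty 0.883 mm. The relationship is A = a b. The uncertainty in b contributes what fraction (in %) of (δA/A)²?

(δA/A)² = (1·δa/a)² + (1·δb/b)²
  a term: (1×0.0545)² = 0.00297
  b term: (1×0.0879)² = 0.00772
Total = 0.0107. Share from b = 0.00772/0.0107 = 0.722.

72.2%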